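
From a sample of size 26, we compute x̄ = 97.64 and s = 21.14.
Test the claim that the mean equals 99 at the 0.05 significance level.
One-sample t-test:
H₀: μ = 99
H₁: μ ≠ 99
df = n - 1 = 25
t = (x̄ - μ₀) / (s/√n) = (97.64 - 99) / (21.14/√26) = -0.328
p-value = 0.7456

Since p-value > α = 0.05, we fail to reject H₀.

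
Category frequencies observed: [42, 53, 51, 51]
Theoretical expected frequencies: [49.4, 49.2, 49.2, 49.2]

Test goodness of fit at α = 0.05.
Chi-square goodness of fit test:
H₀: observed counts match expected distribution
H₁: observed counts differ from expected distribution
df = k - 1 = 3
χ² = Σ(O - E)²/E
   = (42 - 49.4)²/49.4 + (53 - 49.2)²/49.2 + (51 - 49.2)²/49.2 + (51 - 49.2)²/49.2
   = 1.109 + 0.293 + 0.066 + 0.066
   = 1.53
p-value = 0.6745

Since p-value > α = 0.05, we fail to reject H₀.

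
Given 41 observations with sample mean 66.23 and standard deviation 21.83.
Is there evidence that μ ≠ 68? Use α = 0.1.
One-sample t-test:
H₀: μ = 68
H₁: μ ≠ 68
df = n - 1 = 40
t = (x̄ - μ₀) / (s/√n) = (66.23 - 68) / (21.83/√41) = -0.519
p-value = 0.6065

Since p-value > α = 0.1, we fail to reject H₀.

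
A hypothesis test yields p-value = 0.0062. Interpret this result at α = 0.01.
Since p = 0.0062 < α = 0.01, reject H₀.
There is sufficient evidence to reject the null hypothesis; the result is statistically significant at the 0.01 level.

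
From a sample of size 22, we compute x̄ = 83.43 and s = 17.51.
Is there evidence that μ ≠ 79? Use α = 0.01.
One-sample t-test:
H₀: μ = 79
H₁: μ ≠ 79
df = n - 1 = 21
t = (x̄ - μ₀) / (s/√n) = (83.43 - 79) / (17.51/√22) = 1.187
p-value = 0.2486

Since p-value > α = 0.01, we fail to reject H₀.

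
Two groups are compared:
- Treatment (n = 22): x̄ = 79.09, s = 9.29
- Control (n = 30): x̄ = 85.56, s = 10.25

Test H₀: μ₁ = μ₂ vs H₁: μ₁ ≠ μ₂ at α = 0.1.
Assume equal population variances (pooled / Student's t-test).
Student's two-sample t-test (equal variances):
H₀: μ₁ = μ₂
H₁: μ₁ ≠ μ₂
df = n₁ + n₂ - 2 = 50
Pooled variance s_p² = [(n₁-1)s₁² + (n₂-1)s₂²] / (n₁ + n₂ - 2) = [(21)(9.29²) + (29)(10.25²)] / 50 = 97.1840
SE = √(s_p²(1/n₁ + 1/n₂)) = √(97.1840 × (1/22 + 1/30)) = 2.7671
t = (x̄₁ - x̄₂) / SE = (79.09 - 85.56) / 2.7671 = -6.47 / 2.7671 = -2.338
p-value = 0.0234

Since p-value < α = 0.1, we reject H₀.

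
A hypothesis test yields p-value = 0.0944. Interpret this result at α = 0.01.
Since p = 0.0944 > α = 0.01, fail to reject H₀.
There is insufficient evidence to reject the null hypothesis; the result is not statistically significant at the 0.01 level.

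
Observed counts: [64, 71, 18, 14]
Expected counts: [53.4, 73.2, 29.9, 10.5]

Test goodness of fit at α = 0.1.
Chi-square goodness of fit test:
H₀: observed counts match expected distribution
H₁: observed counts differ from expected distribution
df = k - 1 = 3
χ² = Σ(O - E)²/E
   = (64 - 53.4)²/53.4 + (71 - 73.2)²/73.2 + (18 - 29.9)²/29.9 + (14 - 10.5)²/10.5
   = 2.104 + 0.066 + 4.736 + 1.167
   = 8.07
p-value = 0.0445

Since p-value < α = 0.1, we reject H₀.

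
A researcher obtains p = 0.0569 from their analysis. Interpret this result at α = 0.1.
Since p = 0.0569 < α = 0.1, reject H₀.
There is sufficient evidence to reject the null hypothesis; the result is statistically significant at the 0.1 level.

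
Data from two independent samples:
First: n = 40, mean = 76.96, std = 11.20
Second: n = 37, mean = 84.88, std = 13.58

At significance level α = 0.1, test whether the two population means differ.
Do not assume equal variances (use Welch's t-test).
Welch's two-sample t-test:
H₀: μ₁ = μ₂
H₁: μ₁ ≠ μ₂
s₁²/n₁ = 11.20²/40 = 3.1360,  s₂²/n₂ = 13.58²/37 = 4.9842
SE = √(s₁²/n₁ + s₂²/n₂) = √(3.1360 + 4.9842) = 2.8496
df (Welch-Satterthwaite) = (s₁²/n₁ + s₂²/n₂)² / [(s₁²/n₁)²/(n₁-1) + (s₂²/n₂)²/(n₂-1)] ≈ 69.98
t = (x̄₁ - x̄₂) / SE = (76.96 - 84.88) / 2.8496 = -7.92 / 2.8496 = -2.779
p-value = 0.0070

Since p-value < α = 0.1, we reject H₀.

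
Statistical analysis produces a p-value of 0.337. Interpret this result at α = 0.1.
Since p = 0.337 > α = 0.1, fail to reject H₀.
There is insufficient evidence to reject the null hypothesis; the result is not statistically significant at the 0.1 level.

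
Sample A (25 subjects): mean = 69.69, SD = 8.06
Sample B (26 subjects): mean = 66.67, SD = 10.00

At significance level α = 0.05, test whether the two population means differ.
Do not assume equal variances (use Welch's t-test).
Welch's two-sample t-test:
H₀: μ₁ = μ₂
H₁: μ₁ ≠ μ₂
s₁²/n₁ = 8.06²/25 = 2.5985,  s₂²/n₂ = 10.00²/26 = 3.8462
SE = √(s₁²/n₁ + s₂²/n₂) = √(2.5985 + 3.8462) = 2.5386
df (Welch-Satterthwaite) = (s₁²/n₁ + s₂²/n₂)² / [(s₁²/n₁)²/(n₁-1) + (s₂²/n₂)²/(n₂-1)] ≈ 47.57
t = (x̄₁ - x̄₂) / SE = (69.69 - 66.67) / 2.5386 = 3.02 / 2.5386 = 1.190
p-value = 0.2401

Since p-value > α = 0.05, we fail to reject H₀.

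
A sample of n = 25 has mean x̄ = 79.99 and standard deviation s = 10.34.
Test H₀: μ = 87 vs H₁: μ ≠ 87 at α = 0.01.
One-sample t-test:
H₀: μ = 87
H₁: μ ≠ 87
df = n - 1 = 24
t = (x̄ - μ₀) / (s/√n) = (79.99 - 87) / (10.34/√25) = -3.390
p-value = 0.0024

Since p-value < α = 0.01, we reject H₀.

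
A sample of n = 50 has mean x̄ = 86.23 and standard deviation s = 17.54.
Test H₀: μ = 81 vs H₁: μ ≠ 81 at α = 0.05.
One-sample t-test:
H₀: μ = 81
H₁: μ ≠ 81
df = n - 1 = 49
t = (x̄ - μ₀) / (s/√n) = (86.23 - 81) / (17.54/√50) = 2.108
p-value = 0.0401

Since p-value < α = 0.05, we reject H₀.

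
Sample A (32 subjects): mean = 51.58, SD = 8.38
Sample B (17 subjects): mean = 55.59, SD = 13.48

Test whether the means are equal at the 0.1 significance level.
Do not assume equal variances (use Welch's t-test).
Welch's two-sample t-test:
H₀: μ₁ = μ₂
H₁: μ₁ ≠ μ₂
s₁²/n₁ = 8.38²/32 = 2.1945,  s₂²/n₂ = 13.48²/17 = 10.6888
SE = √(s₁²/n₁ + s₂²/n₂) = √(2.1945 + 10.6888) = 3.5893
df (Welch-Satterthwaite) = (s₁²/n₁ + s₂²/n₂)² / [(s₁²/n₁)²/(n₁-1) + (s₂²/n₂)²/(n₂-1)] ≈ 22.75
t = (x̄₁ - x̄₂) / SE = (51.58 - 55.59) / 3.5893 = -4.01 / 3.5893 = -1.117
p-value = 0.2756

Since p-value > α = 0.1, we fail to reject H₀.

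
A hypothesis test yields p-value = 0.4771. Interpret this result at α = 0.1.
Since p = 0.4771 > α = 0.1, fail to reject H₀.
There is insufficient evidence to reject the null hypothesis; the result is not statistically significant at the 0.1 level.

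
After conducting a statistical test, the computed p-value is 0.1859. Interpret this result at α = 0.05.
Since p = 0.1859 > α = 0.05, fail to reject H₀.
There is insufficient evidence to reject the null hypothesis; the result is not statistically significant at the 0.05 level.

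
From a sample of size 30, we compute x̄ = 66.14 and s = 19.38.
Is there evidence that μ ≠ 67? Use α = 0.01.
One-sample t-test:
H₀: μ = 67
H₁: μ ≠ 67
df = n - 1 = 29
t = (x̄ - μ₀) / (s/√n) = (66.14 - 67) / (19.38/√30) = -0.243
p-value = 0.8097

Since p-value > α = 0.01, we fail to reject H₀.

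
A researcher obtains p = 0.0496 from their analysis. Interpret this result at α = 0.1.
Since p = 0.0496 < α = 0.1, reject H₀.
There is sufficient evidence to reject the null hypothesis; the result is statistically significant at the 0.1 level.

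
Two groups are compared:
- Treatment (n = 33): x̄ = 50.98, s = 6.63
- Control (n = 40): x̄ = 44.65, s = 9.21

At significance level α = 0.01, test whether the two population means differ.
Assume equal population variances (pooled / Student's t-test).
Student's two-sample t-test (equal variances):
H₀: μ₁ = μ₂
H₁: μ₁ ≠ μ₂
df = n₁ + n₂ - 2 = 71
Pooled variance s_p² = [(n₁-1)s₁² + (n₂-1)s₂²] / (n₁ + n₂ - 2) = [(32)(6.63²) + (39)(9.21²)] / 71 = 66.4051
SE = √(s_p²(1/n₁ + 1/n₂)) = √(66.4051 × (1/33 + 1/40)) = 1.9164
t = (x̄₁ - x̄₂) / SE = (50.98 - 44.65) / 1.9164 = 6.33 / 1.9164 = 3.303
p-value = 0.0015

Since p-value < α = 0.01, we reject H₀.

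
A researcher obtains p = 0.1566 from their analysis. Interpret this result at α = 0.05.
Since p = 0.1566 > α = 0.05, fail to reject H₀.
There is insufficient evidence to reject the null hypothesis; the result is not statistically significant at the 0.05 level.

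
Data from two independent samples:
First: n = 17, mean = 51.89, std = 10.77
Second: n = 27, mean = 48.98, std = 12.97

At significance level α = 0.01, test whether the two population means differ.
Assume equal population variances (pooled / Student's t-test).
Student's two-sample t-test (equal variances):
H₀: μ₁ = μ₂
H₁: μ₁ ≠ μ₂
df = n₁ + n₂ - 2 = 42
Pooled variance s_p² = [(n₁-1)s₁² + (n₂-1)s₂²] / (n₁ + n₂ - 2) = [(16)(10.77²) + (26)(12.97²)] / 42 = 148.3245
SE = √(s_p²(1/n₁ + 1/n₂)) = √(148.3245 × (1/17 + 1/27)) = 3.7707
t = (x̄₁ - x̄₂) / SE = (51.89 - 48.98) / 3.7707 = 2.91 / 3.7707 = 0.772
p-value = 0.4446

Since p-value > α = 0.01, we fail to reject H₀.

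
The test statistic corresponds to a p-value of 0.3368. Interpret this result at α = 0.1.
Since p = 0.3368 > α = 0.1, fail to reject H₀.
There is insufficient evidence to reject the null hypothesis; the result is not statistically significant at the 0.1 level.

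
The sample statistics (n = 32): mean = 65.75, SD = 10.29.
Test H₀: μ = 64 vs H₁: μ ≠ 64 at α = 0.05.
One-sample t-test:
H₀: μ = 64
H₁: μ ≠ 64
df = n - 1 = 31
t = (x̄ - μ₀) / (s/√n) = (65.75 - 64) / (10.29/√32) = 0.962
p-value = 0.3435

Since p-value > α = 0.05, we fail to reject H₀.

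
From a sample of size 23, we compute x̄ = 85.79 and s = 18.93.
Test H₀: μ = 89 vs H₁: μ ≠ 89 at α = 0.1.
One-sample t-test:
H₀: μ = 89
H₁: μ ≠ 89
df = n - 1 = 22
t = (x̄ - μ₀) / (s/√n) = (85.79 - 89) / (18.93/√23) = -0.813
p-value = 0.4248

Since p-value > α = 0.1, we fail to reject H₀.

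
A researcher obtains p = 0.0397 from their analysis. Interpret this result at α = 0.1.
Since p = 0.0397 < α = 0.1, reject H₀.
There is sufficient evidence to reject the null hypothesis; the result is statistically significant at the 0.1 level.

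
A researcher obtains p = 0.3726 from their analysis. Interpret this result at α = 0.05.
Since p = 0.3726 > α = 0.05, fail to reject H₀.
There is insufficient evidence to reject the null hypothesis; the result is not statistically significant at the 0.05 level.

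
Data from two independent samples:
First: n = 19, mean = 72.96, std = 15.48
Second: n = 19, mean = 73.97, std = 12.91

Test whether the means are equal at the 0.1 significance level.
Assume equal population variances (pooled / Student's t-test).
Student's two-sample t-test (equal variances):
H₀: μ₁ = μ₂
H₁: μ₁ ≠ μ₂
df = n₁ + n₂ - 2 = 36
Pooled variance s_p² = [(n₁-1)s₁² + (n₂-1)s₂²] / (n₁ + n₂ - 2) = [(18)(15.48²) + (18)(12.91²)] / 36 = 203.1493
SE = √(s_p²(1/n₁ + 1/n₂)) = √(203.1493 × (1/19 + 1/19)) = 4.6243
t = (x̄₁ - x̄₂) / SE = (72.96 - 73.97) / 4.6243 = -1.01 / 4.6243 = -0.218
p-value = 0.8283

Since p-value > α = 0.1, we fail to reject H₀.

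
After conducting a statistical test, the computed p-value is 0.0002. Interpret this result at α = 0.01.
Since p = 0.0002 < α = 0.01, reject H₀.
There is sufficient evidence to reject the null hypothesis; the result is statistically significant at the 0.01 level.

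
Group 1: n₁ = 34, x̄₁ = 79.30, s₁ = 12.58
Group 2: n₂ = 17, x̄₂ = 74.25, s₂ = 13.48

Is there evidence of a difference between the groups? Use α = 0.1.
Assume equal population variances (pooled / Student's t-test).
Student's two-sample t-test (equal variances):
H₀: μ₁ = μ₂
H₁: μ₁ ≠ μ₂
df = n₁ + n₂ - 2 = 49
Pooled variance s_p² = [(n₁-1)s₁² + (n₂-1)s₂²] / (n₁ + n₂ - 2) = [(33)(12.58²) + (16)(13.48²)] / 49 = 165.9148
SE = √(s_p²(1/n₁ + 1/n₂)) = √(165.9148 × (1/34 + 1/17)) = 3.8262
t = (x̄₁ - x̄₂) / SE = (79.30 - 74.25) / 3.8262 = 5.05 / 3.8262 = 1.320
p-value = 0.1930

Since p-value > α = 0.1, we fail to reject H₀.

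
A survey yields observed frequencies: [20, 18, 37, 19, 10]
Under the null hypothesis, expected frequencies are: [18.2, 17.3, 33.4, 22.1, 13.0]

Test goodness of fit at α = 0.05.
Chi-square goodness of fit test:
H₀: observed counts match expected distribution
H₁: observed counts differ from expected distribution
df = k - 1 = 4
χ² = Σ(O - E)²/E
   = (20 - 18.2)²/18.2 + (18 - 17.3)²/17.3 + (37 - 33.4)²/33.4 + (19 - 22.1)²/22.1 + (10 - 13.0)²/13.0
   = 0.178 + 0.028 + 0.388 + 0.435 + 0.692
   = 1.72
p-value = 0.7868

Since p-value > α = 0.05, we fail to reject H₀.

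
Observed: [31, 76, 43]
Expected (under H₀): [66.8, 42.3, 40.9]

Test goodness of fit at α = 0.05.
Chi-square goodness of fit test:
H₀: observed counts match expected distribution
H₁: observed counts differ from expected distribution
df = k - 1 = 2
χ² = Σ(O - E)²/E
   = (31 - 66.8)²/66.8 + (76 - 42.3)²/42.3 + (43 - 40.9)²/40.9
   = 19.186 + 26.848 + 0.108
   = 46.14
p-value < 0.0001

Since p-value < α = 0.05, we reject H₀.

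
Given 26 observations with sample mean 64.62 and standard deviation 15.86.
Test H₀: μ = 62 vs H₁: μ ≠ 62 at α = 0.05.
One-sample t-test:
H₀: μ = 62
H₁: μ ≠ 62
df = n - 1 = 25
t = (x̄ - μ₀) / (s/√n) = (64.62 - 62) / (15.86/√26) = 0.842
p-value = 0.4076

Since p-value > α = 0.05, we fail to reject H₀.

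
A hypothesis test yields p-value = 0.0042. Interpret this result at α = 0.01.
Since p = 0.0042 < α = 0.01, reject H₀.
There is sufficient evidence to reject the null hypothesis; the result is statistically significant at the 0.01 level.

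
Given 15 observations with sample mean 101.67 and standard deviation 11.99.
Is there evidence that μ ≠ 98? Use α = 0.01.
One-sample t-test:
H₀: μ = 98
H₁: μ ≠ 98
df = n - 1 = 14
t = (x̄ - μ₀) / (s/√n) = (101.67 - 98) / (11.99/√15) = 1.185
p-value = 0.2556

Since p-value > α = 0.01, we fail to reject H₀.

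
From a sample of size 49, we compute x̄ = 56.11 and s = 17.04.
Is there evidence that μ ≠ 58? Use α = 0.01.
One-sample t-test:
H₀: μ = 58
H₁: μ ≠ 58
df = n - 1 = 48
t = (x̄ - μ₀) / (s/√n) = (56.11 - 58) / (17.04/√49) = -0.776
p-value = 0.4413

Since p-value > α = 0.01, we fail to reject H₀.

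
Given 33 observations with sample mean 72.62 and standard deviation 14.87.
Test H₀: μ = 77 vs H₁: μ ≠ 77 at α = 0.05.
One-sample t-test:
H₀: μ = 77
H₁: μ ≠ 77
df = n - 1 = 32
t = (x̄ - μ₀) / (s/√n) = (72.62 - 77) / (14.87/√33) = -1.692
p-value = 0.1003

Since p-value > α = 0.05, we fail to reject H₀.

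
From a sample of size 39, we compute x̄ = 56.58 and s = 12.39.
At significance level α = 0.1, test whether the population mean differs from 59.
One-sample t-test:
H₀: μ = 59
H₁: μ ≠ 59
df = n - 1 = 38
t = (x̄ - μ₀) / (s/√n) = (56.58 - 59) / (12.39/√39) = -1.220
p-value = 0.2301

Since p-value > α = 0.1, we fail to reject H₀.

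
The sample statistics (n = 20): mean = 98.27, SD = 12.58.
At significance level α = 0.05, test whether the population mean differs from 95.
One-sample t-test:
H₀: μ = 95
H₁: μ ≠ 95
df = n - 1 = 19
t = (x̄ - μ₀) / (s/√n) = (98.27 - 95) / (12.58/√20) = 1.162
p-value = 0.2594

Since p-value > α = 0.05, we fail to reject H₀.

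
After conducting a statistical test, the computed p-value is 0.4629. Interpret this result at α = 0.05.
Since p = 0.4629 > α = 0.05, fail to reject H₀.
There is insufficient evidence to reject the null hypothesis; the result is not statistically significant at the 0.05 level.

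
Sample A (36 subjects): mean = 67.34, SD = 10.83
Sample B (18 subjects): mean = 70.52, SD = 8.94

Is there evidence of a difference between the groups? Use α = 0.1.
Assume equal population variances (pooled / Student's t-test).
Student's two-sample t-test (equal variances):
H₀: μ₁ = μ₂
H₁: μ₁ ≠ μ₂
df = n₁ + n₂ - 2 = 52
Pooled variance s_p² = [(n₁-1)s₁² + (n₂-1)s₂²] / (n₁ + n₂ - 2) = [(35)(10.83²) + (17)(8.94²)] / 52 = 105.0733
SE = √(s_p²(1/n₁ + 1/n₂)) = √(105.0733 × (1/36 + 1/18)) = 2.9591
t = (x̄₁ - x̄₂) / SE = (67.34 - 70.52) / 2.9591 = -3.18 / 2.9591 = -1.075
p-value = 0.2875

Since p-value > α = 0.1, we fail to reject H₀.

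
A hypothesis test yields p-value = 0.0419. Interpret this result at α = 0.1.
Since p = 0.0419 < α = 0.1, reject H₀.
There is sufficient evidence to reject the null hypothesis; the result is statistically significant at the 0.1 level.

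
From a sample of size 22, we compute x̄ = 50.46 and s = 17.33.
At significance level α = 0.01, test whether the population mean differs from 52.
One-sample t-test:
H₀: μ = 52
H₁: μ ≠ 52
df = n - 1 = 21
t = (x̄ - μ₀) / (s/√n) = (50.46 - 52) / (17.33/√22) = -0.417
p-value = 0.6811

Since p-value > α = 0.01, we fail to reject H₀.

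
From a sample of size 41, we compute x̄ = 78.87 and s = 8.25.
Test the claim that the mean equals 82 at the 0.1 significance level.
One-sample t-test:
H₀: μ = 82
H₁: μ ≠ 82
df = n - 1 = 40
t = (x̄ - μ₀) / (s/√n) = (78.87 - 82) / (8.25/√41) = -2.429
p-value = 0.0197

Since p-value < α = 0.1, we reject H₀.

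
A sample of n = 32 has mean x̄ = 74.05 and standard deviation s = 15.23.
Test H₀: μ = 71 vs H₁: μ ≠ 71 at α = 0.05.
One-sample t-test:
H₀: μ = 71
H₁: μ ≠ 71
df = n - 1 = 31
t = (x̄ - μ₀) / (s/√n) = (74.05 - 71) / (15.23/√32) = 1.133
p-value = 0.2660

Since p-value > α = 0.05, we fail to reject H₀.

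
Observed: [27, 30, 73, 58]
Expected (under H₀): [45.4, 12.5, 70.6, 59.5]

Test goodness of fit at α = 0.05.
Chi-square goodness of fit test:
H₀: observed counts match expected distribution
H₁: observed counts differ from expected distribution
df = k - 1 = 3
χ² = Σ(O - E)²/E
   = (27 - 45.4)²/45.4 + (30 - 12.5)²/12.5 + (73 - 70.6)²/70.6 + (58 - 59.5)²/59.5
   = 7.457 + 24.500 + 0.082 + 0.038
   = 32.08
p-value < 0.0001

Since p-value < α = 0.05, we reject H₀.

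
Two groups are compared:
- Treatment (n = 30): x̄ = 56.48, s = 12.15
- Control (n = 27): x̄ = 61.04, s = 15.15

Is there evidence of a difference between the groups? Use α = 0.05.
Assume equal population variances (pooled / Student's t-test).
Student's two-sample t-test (equal variances):
H₀: μ₁ = μ₂
H₁: μ₁ ≠ μ₂
df = n₁ + n₂ - 2 = 55
Pooled variance s_p² = [(n₁-1)s₁² + (n₂-1)s₂²] / (n₁ + n₂ - 2) = [(29)(12.15²) + (26)(15.15²)] / 55 = 186.3389
SE = √(s_p²(1/n₁ + 1/n₂)) = √(186.3389 × (1/30 + 1/27)) = 3.6212
t = (x̄₁ - x̄₂) / SE = (56.48 - 61.04) / 3.6212 = -4.56 / 3.6212 = -1.259
p-value = 0.2133

Since p-value > α = 0.05, we fail to reject H₀.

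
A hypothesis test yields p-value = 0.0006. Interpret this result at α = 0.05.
Since p = 0.0006 < α = 0.05, reject H₀.
There is sufficient evidence to reject the null hypothesis; the result is statistically significant at the 0.05 level.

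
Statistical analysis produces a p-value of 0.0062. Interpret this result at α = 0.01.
Since p = 0.0062 < α = 0.01, reject H₀.
There is sufficient evidence to reject the null hypothesis; the result is statistically significant at the 0.01 level.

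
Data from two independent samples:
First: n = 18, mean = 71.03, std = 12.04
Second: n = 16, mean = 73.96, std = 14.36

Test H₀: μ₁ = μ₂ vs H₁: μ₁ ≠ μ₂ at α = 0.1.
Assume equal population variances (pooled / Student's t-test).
Student's two-sample t-test (equal variances):
H₀: μ₁ = μ₂
H₁: μ₁ ≠ μ₂
df = n₁ + n₂ - 2 = 32
Pooled variance s_p² = [(n₁-1)s₁² + (n₂-1)s₂²] / (n₁ + n₂ - 2) = [(17)(12.04²) + (15)(14.36²)] / 32 = 173.6716
SE = √(s_p²(1/n₁ + 1/n₂)) = √(173.6716 × (1/18 + 1/16)) = 4.5280
t = (x̄₁ - x̄₂) / SE = (71.03 - 73.96) / 4.5280 = -2.93 / 4.5280 = -0.647
p-value = 0.5222

Since p-value > α = 0.1, we fail to reject H₀.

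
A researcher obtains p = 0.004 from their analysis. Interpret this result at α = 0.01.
Since p = 0.004 < α = 0.01, reject H₀.
There is sufficient evidence to reject the null hypothesis; the result is statistically significant at the 0.01 level.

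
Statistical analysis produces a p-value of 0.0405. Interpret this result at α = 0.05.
Since p = 0.0405 < α = 0.05, reject H₀.
There is sufficient evidence to reject the null hypothesis; the result is statistically significant at the 0.05 level.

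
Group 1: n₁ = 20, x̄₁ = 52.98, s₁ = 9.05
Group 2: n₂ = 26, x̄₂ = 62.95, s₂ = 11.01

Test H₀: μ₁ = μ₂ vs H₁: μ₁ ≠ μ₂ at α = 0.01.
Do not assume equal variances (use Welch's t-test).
Welch's two-sample t-test:
H₀: μ₁ = μ₂
H₁: μ₁ ≠ μ₂
s₁²/n₁ = 9.05²/20 = 4.0951,  s₂²/n₂ = 11.01²/26 = 4.6623
SE = √(s₁²/n₁ + s₂²/n₂) = √(4.0951 + 4.6623) = 2.9593
df (Welch-Satterthwaite) = (s₁²/n₁ + s₂²/n₂)² / [(s₁²/n₁)²/(n₁-1) + (s₂²/n₂)²/(n₂-1)] ≈ 43.77
t = (x̄₁ - x̄₂) / SE = (52.98 - 62.95) / 2.9593 = -9.97 / 2.9593 = -3.369
p-value = 0.0016

Since p-value < α = 0.01, we reject H₀.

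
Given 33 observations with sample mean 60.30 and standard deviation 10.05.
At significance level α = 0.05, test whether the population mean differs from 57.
One-sample t-test:
H₀: μ = 57
H₁: μ ≠ 57
df = n - 1 = 32
t = (x̄ - μ₀) / (s/√n) = (60.30 - 57) / (10.05/√33) = 1.886
p-value = 0.0684

Since p-value > α = 0.05, we fail to reject H₀.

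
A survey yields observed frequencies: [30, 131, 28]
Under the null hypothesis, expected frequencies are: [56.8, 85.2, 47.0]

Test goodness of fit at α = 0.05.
Chi-square goodness of fit test:
H₀: observed counts match expected distribution
H₁: observed counts differ from expected distribution
df = k - 1 = 2
χ² = Σ(O - E)²/E
   = (30 - 56.8)²/56.8 + (131 - 85.2)²/85.2 + (28 - 47.0)²/47.0
   = 12.645 + 24.620 + 7.681
   = 44.95
p-value < 0.0001

Since p-value < α = 0.05, we reject H₀.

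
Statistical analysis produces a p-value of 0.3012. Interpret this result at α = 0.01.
Since p = 0.3012 > α = 0.01, fail to reject H₀.
There is insufficient evidence to reject the null hypothesis; the result is not statistically significant at the 0.01 level.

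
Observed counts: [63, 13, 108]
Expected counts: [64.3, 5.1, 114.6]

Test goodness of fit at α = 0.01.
Chi-square goodness of fit test:
H₀: observed counts match expected distribution
H₁: observed counts differ from expected distribution
df = k - 1 = 2
χ² = Σ(O - E)²/E
   = (63 - 64.3)²/64.3 + (13 - 5.1)²/5.1 + (108 - 114.6)²/114.6
   = 0.026 + 12.237 + 0.380
   = 12.64
p-value = 0.0018

Since p-value < α = 0.01, we reject H₀.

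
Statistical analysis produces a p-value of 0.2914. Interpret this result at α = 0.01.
Since p = 0.2914 > α = 0.01, fail to reject H₀.
There is insufficient evidence to reject the null hypothesis; the result is not statistically significant at the 0.01 level.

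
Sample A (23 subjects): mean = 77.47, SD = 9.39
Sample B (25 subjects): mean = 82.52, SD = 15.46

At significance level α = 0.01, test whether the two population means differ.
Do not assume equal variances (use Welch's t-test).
Welch's two-sample t-test:
H₀: μ₁ = μ₂
H₁: μ₁ ≠ μ₂
s₁²/n₁ = 9.39²/23 = 3.8336,  s₂²/n₂ = 15.46²/25 = 9.5605
SE = √(s₁²/n₁ + s₂²/n₂) = √(3.8336 + 9.5605) = 3.6598
df (Welch-Satterthwaite) = (s₁²/n₁ + s₂²/n₂)² / [(s₁²/n₁)²/(n₁-1) + (s₂²/n₂)²/(n₂-1)] ≈ 40.08
t = (x̄₁ - x̄₂) / SE = (77.47 - 82.52) / 3.6598 = -5.05 / 3.6598 = -1.380
p-value = 0.1753

Since p-value > α = 0.01, we fail to reject H₀.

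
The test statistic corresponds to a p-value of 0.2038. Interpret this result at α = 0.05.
Since p = 0.2038 > α = 0.05, fail to reject H₀.
There is insufficient evidence to reject the null hypothesis; the result is not statistically significant at the 0.05 level.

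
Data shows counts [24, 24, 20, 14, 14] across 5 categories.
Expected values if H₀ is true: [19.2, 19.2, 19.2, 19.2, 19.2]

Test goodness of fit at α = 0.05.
Chi-square goodness of fit test:
H₀: observed counts match expected distribution
H₁: observed counts differ from expected distribution
df = k - 1 = 4
χ² = Σ(O - E)²/E
   = (24 - 19.2)²/19.2 + (24 - 19.2)²/19.2 + (20 - 19.2)²/19.2 + (14 - 19.2)²/19.2 + (14 - 19.2)²/19.2
   = 1.200 + 1.200 + 0.033 + 1.408 + 1.408
   = 5.25
p-value = 0.2626

Since p-value > α = 0.05, we fail to reject H₀.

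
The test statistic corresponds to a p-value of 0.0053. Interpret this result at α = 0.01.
Since p = 0.0053 < α = 0.01, reject H₀.
There is sufficient evidence to reject the null hypothesis; the result is statistically significant at the 0.01 level.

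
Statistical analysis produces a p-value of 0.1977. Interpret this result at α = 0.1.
Since p = 0.1977 > α = 0.1, fail to reject H₀.
There is insufficient evidence to reject the null hypothesis; the result is not statistically significant at the 0.1 level.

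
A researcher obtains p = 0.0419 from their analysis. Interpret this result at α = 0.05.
Since p = 0.0419 < α = 0.05, reject H₀.
There is sufficient evidence to reject the null hypothesis; the result is statistically significant at the 0.05 level.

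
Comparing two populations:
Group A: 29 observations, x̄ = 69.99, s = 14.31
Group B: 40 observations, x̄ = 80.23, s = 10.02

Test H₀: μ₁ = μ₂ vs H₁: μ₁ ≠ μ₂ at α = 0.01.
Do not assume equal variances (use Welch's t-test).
Welch's two-sample t-test:
H₀: μ₁ = μ₂
H₁: μ₁ ≠ μ₂
s₁²/n₁ = 14.31²/29 = 7.0612,  s₂²/n₂ = 10.02²/40 = 2.5100
SE = √(s₁²/n₁ + s₂²/n₂) = √(7.0612 + 2.5100) = 3.0937
df (Welch-Satterthwaite) = (s₁²/n₁ + s₂²/n₂)² / [(s₁²/n₁)²/(n₁-1) + (s₂²/n₂)²/(n₂-1)] ≈ 47.17
t = (x̄₁ - x̄₂) / SE = (69.99 - 80.23) / 3.0937 = -10.24 / 3.0937 = -3.310
p-value = 0.0018

Since p-value < α = 0.01, we reject H₀.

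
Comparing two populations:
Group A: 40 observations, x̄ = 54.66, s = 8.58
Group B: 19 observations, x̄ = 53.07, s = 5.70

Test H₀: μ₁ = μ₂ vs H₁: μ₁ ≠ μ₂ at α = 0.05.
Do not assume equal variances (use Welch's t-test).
Welch's two-sample t-test:
H₀: μ₁ = μ₂
H₁: μ₁ ≠ μ₂
s₁²/n₁ = 8.58²/40 = 1.8404,  s₂²/n₂ = 5.70²/19 = 1.7100
SE = √(s₁²/n₁ + s₂²/n₂) = √(1.8404 + 1.7100) = 1.8843
df (Welch-Satterthwaite) = (s₁²/n₁ + s₂²/n₂)² / [(s₁²/n₁)²/(n₁-1) + (s₂²/n₂)²/(n₂-1)] ≈ 50.56
t = (x̄₁ - x̄₂) / SE = (54.66 - 53.07) / 1.8843 = 1.59 / 1.8843 = 0.844
p-value = 0.4027

Since p-value > α = 0.05, we fail to reject H₀.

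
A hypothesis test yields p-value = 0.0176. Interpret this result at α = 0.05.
Since p = 0.0176 < α = 0.05, reject H₀.
There is sufficient evidence to reject the null hypothesis; the result is statistically significant at the 0.05 level.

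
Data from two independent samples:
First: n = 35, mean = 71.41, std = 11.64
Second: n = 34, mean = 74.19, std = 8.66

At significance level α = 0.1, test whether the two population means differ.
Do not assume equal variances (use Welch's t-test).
Welch's two-sample t-test:
H₀: μ₁ = μ₂
H₁: μ₁ ≠ μ₂
s₁²/n₁ = 11.64²/35 = 3.8711,  s₂²/n₂ = 8.66²/34 = 2.2058
SE = √(s₁²/n₁ + s₂²/n₂) = √(3.8711 + 2.2058) = 2.4651
df (Welch-Satterthwaite) = (s₁²/n₁ + s₂²/n₂)² / [(s₁²/n₁)²/(n₁-1) + (s₂²/n₂)²/(n₂-1)] ≈ 62.78
t = (x̄₁ - x̄₂) / SE = (71.41 - 74.19) / 2.4651 = -2.78 / 2.4651 = -1.128
p-value = 0.2637

Since p-value > α = 0.1, we fail to reject H₀.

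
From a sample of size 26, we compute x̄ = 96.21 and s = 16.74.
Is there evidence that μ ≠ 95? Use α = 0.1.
One-sample t-test:
H₀: μ = 95
H₁: μ ≠ 95
df = n - 1 = 25
t = (x̄ - μ₀) / (s/√n) = (96.21 - 95) / (16.74/√26) = 0.369
p-value = 0.7156

Since p-value > α = 0.1, we fail to reject H₀.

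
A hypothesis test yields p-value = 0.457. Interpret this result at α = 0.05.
Since p = 0.457 > α = 0.05, fail to reject H₀.
There is insufficient evidence to reject the null hypothesis; the result is not statistically significant at the 0.05 level.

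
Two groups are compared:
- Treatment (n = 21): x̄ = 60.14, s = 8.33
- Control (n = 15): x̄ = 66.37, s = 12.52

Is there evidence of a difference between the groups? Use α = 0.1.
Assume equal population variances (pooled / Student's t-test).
Student's two-sample t-test (equal variances):
H₀: μ₁ = μ₂
H₁: μ₁ ≠ μ₂
df = n₁ + n₂ - 2 = 34
Pooled variance s_p² = [(n₁-1)s₁² + (n₂-1)s₂²] / (n₁ + n₂ - 2) = [(20)(8.33²) + (14)(12.52²)] / 34 = 105.3613
SE = √(s_p²(1/n₁ + 1/n₂)) = √(105.3613 × (1/21 + 1/15)) = 3.4701
t = (x̄₁ - x̄₂) / SE = (60.14 - 66.37) / 3.4701 = -6.23 / 3.4701 = -1.795
p-value = 0.0815

Since p-value < α = 0.1, we reject H₀.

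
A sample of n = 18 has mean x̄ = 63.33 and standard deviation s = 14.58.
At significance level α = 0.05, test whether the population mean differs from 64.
One-sample t-test:
H₀: μ = 64
H₁: μ ≠ 64
df = n - 1 = 17
t = (x̄ - μ₀) / (s/√n) = (63.33 - 64) / (14.58/√18) = -0.195
p-value = 0.8477

Since p-value > α = 0.05, we fail to reject H₀.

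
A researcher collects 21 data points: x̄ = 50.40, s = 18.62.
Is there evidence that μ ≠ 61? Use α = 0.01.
One-sample t-test:
H₀: μ = 61
H₁: μ ≠ 61
df = n - 1 = 20
t = (x̄ - μ₀) / (s/√n) = (50.40 - 61) / (18.62/√21) = -2.609
p-value = 0.0168

Since p-value > α = 0.01, we fail to reject H₀.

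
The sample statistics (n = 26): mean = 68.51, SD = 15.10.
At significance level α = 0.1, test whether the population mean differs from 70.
One-sample t-test:
H₀: μ = 70
H₁: μ ≠ 70
df = n - 1 = 25
t = (x̄ - μ₀) / (s/√n) = (68.51 - 70) / (15.10/√26) = -0.503
p-value = 0.6193

Since p-value > α = 0.1, we fail to reject H₀.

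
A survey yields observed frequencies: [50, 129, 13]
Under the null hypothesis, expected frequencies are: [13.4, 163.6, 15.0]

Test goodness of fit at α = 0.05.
Chi-square goodness of fit test:
H₀: observed counts match expected distribution
H₁: observed counts differ from expected distribution
df = k - 1 = 2
χ² = Σ(O - E)²/E
   = (50 - 13.4)²/13.4 + (129 - 163.6)²/163.6 + (13 - 15.0)²/15.0
   = 99.967 + 7.318 + 0.267
   = 107.55
p-value < 0.0001

Since p-value < α = 0.05, we reject H₀.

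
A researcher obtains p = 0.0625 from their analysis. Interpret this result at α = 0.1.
Since p = 0.0625 < α = 0.1, reject H₀.
There is sufficient evidence to reject the null hypothesis; the result is statistically significant at the 0.1 level.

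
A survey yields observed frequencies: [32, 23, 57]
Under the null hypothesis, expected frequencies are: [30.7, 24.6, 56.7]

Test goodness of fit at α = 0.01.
Chi-square goodness of fit test:
H₀: observed counts match expected distribution
H₁: observed counts differ from expected distribution
df = k - 1 = 2
χ² = Σ(O - E)²/E
   = (32 - 30.7)²/30.7 + (23 - 24.6)²/24.6 + (57 - 56.7)²/56.7
   = 0.055 + 0.104 + 0.002
   = 0.16
p-value = 0.9228

Since p-value > α = 0.01, we fail to reject H₀.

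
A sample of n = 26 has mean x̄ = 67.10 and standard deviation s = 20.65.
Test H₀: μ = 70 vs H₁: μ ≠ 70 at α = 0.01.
One-sample t-test:
H₀: μ = 70
H₁: μ ≠ 70
df = n - 1 = 25
t = (x̄ - μ₀) / (s/√n) = (67.10 - 70) / (20.65/√26) = -0.716
p-value = 0.4806

Since p-value > α = 0.01, we fail to reject H₀.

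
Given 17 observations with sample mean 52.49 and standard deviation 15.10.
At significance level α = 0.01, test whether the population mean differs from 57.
One-sample t-test:
H₀: μ = 57
H₁: μ ≠ 57
df = n - 1 = 16
t = (x̄ - μ₀) / (s/√n) = (52.49 - 57) / (15.10/√17) = -1.231
p-value = 0.2359

Since p-value > α = 0.01, we fail to reject H₀.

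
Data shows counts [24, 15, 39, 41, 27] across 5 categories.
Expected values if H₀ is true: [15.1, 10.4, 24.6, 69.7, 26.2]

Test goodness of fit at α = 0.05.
Chi-square goodness of fit test:
H₀: observed counts match expected distribution
H₁: observed counts differ from expected distribution
df = k - 1 = 4
χ² = Σ(O - E)²/E
   = (24 - 15.1)²/15.1 + (15 - 10.4)²/10.4 + (39 - 24.6)²/24.6 + (41 - 69.7)²/69.7 + (27 - 26.2)²/26.2
   = 5.246 + 2.035 + 8.429 + 11.818 + 0.024
   = 27.55
p-value < 0.0001

Since p-value < α = 0.05, we reject H₀.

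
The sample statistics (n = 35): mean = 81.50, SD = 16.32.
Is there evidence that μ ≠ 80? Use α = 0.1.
One-sample t-test:
H₀: μ = 80
H₁: μ ≠ 80
df = n - 1 = 34
t = (x̄ - μ₀) / (s/√n) = (81.50 - 80) / (16.32/√35) = 0.544
p-value = 0.5902

Since p-value > α = 0.1, we fail to reject H₀.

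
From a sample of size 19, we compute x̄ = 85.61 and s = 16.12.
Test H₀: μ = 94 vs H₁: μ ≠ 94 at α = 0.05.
One-sample t-test:
H₀: μ = 94
H₁: μ ≠ 94
df = n - 1 = 18
t = (x̄ - μ₀) / (s/√n) = (85.61 - 94) / (16.12/√19) = -2.269
p-value = 0.0358

Since p-value < α = 0.05, we reject H₀.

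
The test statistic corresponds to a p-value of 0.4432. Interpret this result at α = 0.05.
Since p = 0.4432 > α = 0.05, fail to reject H₀.
There is insufficient evidence to reject the null hypothesis; the result is not statistically significant at the 0.05 level.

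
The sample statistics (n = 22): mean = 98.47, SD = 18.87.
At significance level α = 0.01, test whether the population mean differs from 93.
One-sample t-test:
H₀: μ = 93
H₁: μ ≠ 93
df = n - 1 = 21
t = (x̄ - μ₀) / (s/√n) = (98.47 - 93) / (18.87/√22) = 1.360
p-value = 0.1884

Since p-value > α = 0.01, we fail to reject H₀.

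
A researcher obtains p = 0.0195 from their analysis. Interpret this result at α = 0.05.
Since p = 0.0195 < α = 0.05, reject H₀.
There is sufficient evidence to reject the null hypothesis; the result is statistically significant at the 0.05 level.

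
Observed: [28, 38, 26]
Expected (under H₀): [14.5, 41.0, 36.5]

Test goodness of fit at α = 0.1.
Chi-square goodness of fit test:
H₀: observed counts match expected distribution
H₁: observed counts differ from expected distribution
df = k - 1 = 2
χ² = Σ(O - E)²/E
   = (28 - 14.5)²/14.5 + (38 - 41.0)²/41.0 + (26 - 36.5)²/36.5
   = 12.569 + 0.220 + 3.021
   = 15.81
p-value = 0.0004

Since p-value < α = 0.1, we reject H₀.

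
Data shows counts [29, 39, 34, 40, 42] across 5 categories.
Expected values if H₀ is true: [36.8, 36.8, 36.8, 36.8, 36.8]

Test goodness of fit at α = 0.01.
Chi-square goodness of fit test:
H₀: observed counts match expected distribution
H₁: observed counts differ from expected distribution
df = k - 1 = 4
χ² = Σ(O - E)²/E
   = (29 - 36.8)²/36.8 + (39 - 36.8)²/36.8 + (34 - 36.8)²/36.8 + (40 - 36.8)²/36.8 + (42 - 36.8)²/36.8
   = 1.653 + 0.132 + 0.213 + 0.278 + 0.735
   = 3.01
p-value = 0.5560

Since p-value > α = 0.01, we fail to reject H₀.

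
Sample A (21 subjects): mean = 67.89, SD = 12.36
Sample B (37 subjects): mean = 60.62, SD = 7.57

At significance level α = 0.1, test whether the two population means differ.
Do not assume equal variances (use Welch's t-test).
Welch's two-sample t-test:
H₀: μ₁ = μ₂
H₁: μ₁ ≠ μ₂
s₁²/n₁ = 12.36²/21 = 7.2747,  s₂²/n₂ = 7.57²/37 = 1.5488
SE = √(s₁²/n₁ + s₂²/n₂) = √(7.2747 + 1.5488) = 2.9704
df (Welch-Satterthwaite) = (s₁²/n₁ + s₂²/n₂)² / [(s₁²/n₁)²/(n₁-1) + (s₂²/n₂)²/(n₂-1)] ≈ 28.70
t = (x̄₁ - x̄₂) / SE = (67.89 - 60.62) / 2.9704 = 7.27 / 2.9704 = 2.447
p-value = 0.0207

Since p-value < α = 0.1, we reject H₀.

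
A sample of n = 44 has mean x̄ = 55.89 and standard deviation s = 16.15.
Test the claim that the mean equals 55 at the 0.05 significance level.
One-sample t-test:
H₀: μ = 55
H₁: μ ≠ 55
df = n - 1 = 43
t = (x̄ - μ₀) / (s/√n) = (55.89 - 55) / (16.15/√44) = 0.366
p-value = 0.7165

Since p-value > α = 0.05, we fail to reject H₀.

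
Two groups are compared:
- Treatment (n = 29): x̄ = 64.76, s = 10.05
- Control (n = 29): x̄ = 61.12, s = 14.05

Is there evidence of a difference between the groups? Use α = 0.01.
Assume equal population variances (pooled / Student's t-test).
Student's two-sample t-test (equal variances):
H₀: μ₁ = μ₂
H₁: μ₁ ≠ μ₂
df = n₁ + n₂ - 2 = 56
Pooled variance s_p² = [(n₁-1)s₁² + (n₂-1)s₂²] / (n₁ + n₂ - 2) = [(28)(10.05²) + (28)(14.05²)] / 56 = 149.2025
SE = √(s_p²(1/n₁ + 1/n₂)) = √(149.2025 × (1/29 + 1/29)) = 3.2078
t = (x̄₁ - x̄₂) / SE = (64.76 - 61.12) / 3.2078 = 3.64 / 3.2078 = 1.135
p-value = 0.2613

Since p-value > α = 0.01, we fail to reject H₀.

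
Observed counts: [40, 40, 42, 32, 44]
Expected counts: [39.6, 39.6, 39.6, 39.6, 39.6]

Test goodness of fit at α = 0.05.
Chi-square goodness of fit test:
H₀: observed counts match expected distribution
H₁: observed counts differ from expected distribution
df = k - 1 = 4
χ² = Σ(O - E)²/E
   = (40 - 39.6)²/39.6 + (40 - 39.6)²/39.6 + (42 - 39.6)²/39.6 + (32 - 39.6)²/39.6 + (44 - 39.6)²/39.6
   = 0.004 + 0.004 + 0.145 + 1.459 + 0.489
   = 2.10
p-value = 0.7172

Since p-value > α = 0.05, we fail to reject H₀.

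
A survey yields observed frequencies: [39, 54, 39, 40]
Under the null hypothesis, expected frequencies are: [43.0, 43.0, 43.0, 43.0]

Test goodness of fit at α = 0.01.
Chi-square goodness of fit test:
H₀: observed counts match expected distribution
H₁: observed counts differ from expected distribution
df = k - 1 = 3
χ² = Σ(O - E)²/E
   = (39 - 43.0)²/43.0 + (54 - 43.0)²/43.0 + (39 - 43.0)²/43.0 + (40 - 43.0)²/43.0
   = 0.372 + 2.814 + 0.372 + 0.209
   = 3.77
p-value = 0.2877

Since p-value > α = 0.01, we fail to reject H₀.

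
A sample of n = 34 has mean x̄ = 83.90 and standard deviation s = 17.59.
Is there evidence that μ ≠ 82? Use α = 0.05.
One-sample t-test:
H₀: μ = 82
H₁: μ ≠ 82
df = n - 1 = 33
t = (x̄ - μ₀) / (s/√n) = (83.90 - 82) / (17.59/√34) = 0.630
p-value = 0.5331

Since p-value > α = 0.05, we fail to reject H₀.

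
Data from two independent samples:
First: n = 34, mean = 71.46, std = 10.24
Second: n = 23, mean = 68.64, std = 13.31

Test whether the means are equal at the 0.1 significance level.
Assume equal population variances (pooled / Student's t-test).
Student's two-sample t-test (equal variances):
H₀: μ₁ = μ₂
H₁: μ₁ ≠ μ₂
df = n₁ + n₂ - 2 = 55
Pooled variance s_p² = [(n₁-1)s₁² + (n₂-1)s₂²] / (n₁ + n₂ - 2) = [(33)(10.24²) + (22)(13.31²)] / 55 = 133.7770
SE = √(s_p²(1/n₁ + 1/n₂)) = √(133.7770 × (1/34 + 1/23)) = 3.1227
t = (x̄₁ - x̄₂) / SE = (71.46 - 68.64) / 3.1227 = 2.82 / 3.1227 = 0.903
p-value = 0.3704

Since p-value > α = 0.1, we fail to reject H₀.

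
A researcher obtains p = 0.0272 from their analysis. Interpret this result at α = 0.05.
Since p = 0.0272 < α = 0.05, reject H₀.
There is sufficient evidence to reject the null hypothesis; the result is statistically significant at the 0.05 level.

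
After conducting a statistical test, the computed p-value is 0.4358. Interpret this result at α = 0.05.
Since p = 0.4358 > α = 0.05, fail to reject H₀.
There is insufficient evidence to reject the null hypothesis; the result is not statistically significant at the 0.05 level.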